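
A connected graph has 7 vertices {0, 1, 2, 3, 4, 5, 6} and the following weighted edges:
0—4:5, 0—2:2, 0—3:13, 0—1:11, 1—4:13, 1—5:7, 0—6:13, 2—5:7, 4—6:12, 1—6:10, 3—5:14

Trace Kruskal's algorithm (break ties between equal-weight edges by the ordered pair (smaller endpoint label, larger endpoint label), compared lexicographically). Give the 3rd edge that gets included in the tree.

1-5

Kruskal's algorithm — process edges by increasing weight (ties by edge label):
0—2 (2): add — endpoints in different components.
0—4 (5): add — endpoints in different components.
1—5 (7): add — endpoints in different components.
2—5 (7): add — endpoints in different components.
1—6 (10): add — endpoints in different components.
0—1 (11): skip — 0 and 1 already connected.
4—6 (12): skip — 4 and 6 already connected.
0—3 (13): add — endpoints in different components.
The 3rd edge added is 1—5.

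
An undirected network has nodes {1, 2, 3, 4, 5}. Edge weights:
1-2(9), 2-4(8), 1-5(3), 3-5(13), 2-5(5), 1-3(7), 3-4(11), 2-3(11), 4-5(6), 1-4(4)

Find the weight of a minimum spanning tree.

Grow the tree from 5 using Prim:
Step 1: frontier [1-5 3, 2-5 5, 4-5 6, 3-5 13] → take 1-5 (3); add 1.
Step 2: frontier [1-4 4, 1-3 7, 1-2 9, 2-5 5, 4-5 6, 3-5 13] → take 1-4 (4); add 4.
Step 3: frontier [1-3 7, 1-2 9, 2-4 8, 3-4 11, 2-5 5, 3-5 13] → take 2-5 (5); add 2.
Step 4: frontier [1-3 7, 2-3 11, 3-4 11, 3-5 13] → take 1-3 (7); add 3.
MST edges: 1-5, 1-4, 2-5, 1-3; total weight 3+4+5+7 = 19.

19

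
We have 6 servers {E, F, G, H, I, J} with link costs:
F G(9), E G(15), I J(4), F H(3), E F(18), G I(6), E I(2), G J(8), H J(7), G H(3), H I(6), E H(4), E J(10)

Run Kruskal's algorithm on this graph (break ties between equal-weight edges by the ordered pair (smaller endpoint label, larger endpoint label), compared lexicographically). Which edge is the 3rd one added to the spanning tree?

Kruskal's algorithm — process edges by increasing weight (ties by edge label):
E I (2): add — endpoints in different components.
F H (3): add — endpoints in different components.
G H (3): add — endpoints in different components.
E H (4): add — endpoints in different components.
I J (4): add — endpoints in different components.
The 3rd edge added is G H.

G-H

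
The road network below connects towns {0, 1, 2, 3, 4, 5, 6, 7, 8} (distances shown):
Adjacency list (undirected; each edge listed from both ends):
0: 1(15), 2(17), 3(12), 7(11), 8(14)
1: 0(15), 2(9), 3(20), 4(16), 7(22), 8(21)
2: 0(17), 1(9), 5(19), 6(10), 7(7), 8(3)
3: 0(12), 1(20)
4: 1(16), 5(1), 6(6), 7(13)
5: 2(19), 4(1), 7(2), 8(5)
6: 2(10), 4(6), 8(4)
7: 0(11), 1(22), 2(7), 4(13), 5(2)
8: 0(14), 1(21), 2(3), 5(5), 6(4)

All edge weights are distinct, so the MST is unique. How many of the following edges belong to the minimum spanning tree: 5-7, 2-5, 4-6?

Kruskal's algorithm — process edges by increasing weight (ties by edge label):
4-5 (1): add — endpoints in different components.
5-7 (2): add — endpoints in different components.
2-8 (3): add — endpoints in different components.
6-8 (4): add — endpoints in different components.
5-8 (5): add — endpoints in different components.
4-6 (6): skip — 4 and 6 already connected.
2-7 (7): skip — 2 and 7 already connected.
1-2 (9): add — endpoints in different components.
2-6 (10): skip — 2 and 6 already connected.
0-7 (11): add — endpoints in different components.
0-3 (12): add — endpoints in different components.
MST edge set: {4-5, 5-7, 2-8, 6-8, 5-8, 1-2, 0-7, 0-3}.
Of the listed edges, {5-7} are in the MST → 1.

1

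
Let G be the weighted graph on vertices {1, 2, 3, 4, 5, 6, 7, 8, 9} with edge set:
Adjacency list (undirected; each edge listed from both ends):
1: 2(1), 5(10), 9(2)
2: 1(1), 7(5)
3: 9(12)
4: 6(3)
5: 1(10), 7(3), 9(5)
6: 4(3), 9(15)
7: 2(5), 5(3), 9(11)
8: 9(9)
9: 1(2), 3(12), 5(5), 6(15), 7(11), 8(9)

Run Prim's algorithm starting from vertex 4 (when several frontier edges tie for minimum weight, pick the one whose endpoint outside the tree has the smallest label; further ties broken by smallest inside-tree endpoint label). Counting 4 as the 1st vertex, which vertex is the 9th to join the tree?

3

Prim, starting at 4.
Step 1: cheapest edge leaving the tree is 4–6 (3); add 6.
Step 2: cheapest edge leaving the tree is 6–9 (15); add 9.
Step 3: cheapest edge leaving the tree is 1–9 (2); add 1.
Step 4: cheapest edge leaving the tree is 1–2 (1); add 2.
Step 5: cheapest edge leaving the tree is 5–9 (5); add 5.
Step 6: cheapest edge leaving the tree is 5–7 (3); add 7.
Step 7: cheapest edge leaving the tree is 8–9 (9); add 8.
Step 8: cheapest edge leaving the tree is 3–9 (12); add 3.
Vertex order: 4, 6, 9, 1, 2, 5, 7, 8, 3. The 9th vertex is 3.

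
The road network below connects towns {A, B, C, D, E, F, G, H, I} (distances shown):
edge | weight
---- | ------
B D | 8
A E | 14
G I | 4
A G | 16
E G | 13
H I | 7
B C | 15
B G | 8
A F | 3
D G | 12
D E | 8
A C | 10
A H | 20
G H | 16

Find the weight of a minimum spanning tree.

Prim's algorithm from G:
Step 1: frontier [G I 4, B G 8, D G 12, E G 13, A G 16, G H 16] → take G I (4); add I.
Step 2: frontier [B G 8, D G 12, E G 13, A G 16, G H 16, H I 7] → take H I (7); add H.
Step 3: frontier [B G 8, D G 12, E G 13, A G 16, A H 20] → take B G (8); add B.
Step 4: frontier [B D 8, B C 15, D G 12, E G 13, A G 16, A H 20] → take B D (8); add D.
Step 5: frontier [B C 15, D E 8, E G 13, A G 16, A H 20] → take D E (8); add E.
Step 6: frontier [B C 15, A E 14, A G 16, A H 20] → take A E (14); add A.
Step 7: frontier [A F 3, A C 10, B C 15] → take A F (3); add F.
Step 8: frontier [A C 10, B C 15] → take A C (10); add C.
MST edges: G I, H I, B G, B D, D E, A E, A F, A C; total weight 4+7+8+8+8+14+3+10 = 62.

62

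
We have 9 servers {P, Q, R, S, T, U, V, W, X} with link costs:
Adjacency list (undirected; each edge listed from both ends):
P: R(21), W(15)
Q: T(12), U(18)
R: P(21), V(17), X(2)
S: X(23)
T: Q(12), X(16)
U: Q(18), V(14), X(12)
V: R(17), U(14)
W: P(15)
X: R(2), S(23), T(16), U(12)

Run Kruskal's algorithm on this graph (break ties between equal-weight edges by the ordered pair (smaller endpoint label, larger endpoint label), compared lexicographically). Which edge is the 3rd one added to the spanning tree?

U-X

Sort edges by weight, then run Kruskal:
R–X (2): add — endpoints in different components.
Q–T (12): add — endpoints in different components.
U–X (12): add — endpoints in different components.
U–V (14): add — endpoints in different components.
P–W (15): add — endpoints in different components.
T–X (16): add — endpoints in different components.
R–V (17): skip — V and R already connected.
Q–U (18): skip — U and Q already connected.
P–R (21): add — endpoints in different components.
S–X (23): add — endpoints in different components.
The 3rd edge added is U–X.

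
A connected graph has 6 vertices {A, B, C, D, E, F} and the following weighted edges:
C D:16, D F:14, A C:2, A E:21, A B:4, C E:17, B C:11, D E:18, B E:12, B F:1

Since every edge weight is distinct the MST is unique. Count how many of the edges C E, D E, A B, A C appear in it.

Kruskal: consider edges lightest-first.
B F (1): add — endpoints in different components.
A C (2): add — endpoints in different components.
A B (4): add — endpoints in different components.
B C (11): skip — B and C already connected.
B E (12): add — endpoints in different components.
D F (14): add — endpoints in different components.
MST edge set: {B F, A C, A B, B E, D F}.
Of the listed edges, {A B, A C} are in the MST → 2.

2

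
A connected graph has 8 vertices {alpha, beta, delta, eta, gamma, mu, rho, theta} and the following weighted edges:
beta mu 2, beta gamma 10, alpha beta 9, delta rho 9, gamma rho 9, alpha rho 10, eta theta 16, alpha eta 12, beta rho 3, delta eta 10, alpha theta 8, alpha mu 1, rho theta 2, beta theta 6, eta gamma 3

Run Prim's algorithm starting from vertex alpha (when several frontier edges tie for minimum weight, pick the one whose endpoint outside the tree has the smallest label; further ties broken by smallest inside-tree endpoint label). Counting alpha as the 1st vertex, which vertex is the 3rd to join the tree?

Grow the tree from alpha using Prim:
Step 1: cheapest edge leaving the tree is alpha mu (1); add mu.
Step 2: cheapest edge leaving the tree is beta mu (2); add beta.
Step 3: cheapest edge leaving the tree is beta rho (3); add rho.
Step 4: cheapest edge leaving the tree is rho theta (2); add theta.
Step 5: cheapest edge leaving the tree is delta rho (9); add delta.
Step 6: cheapest edge leaving the tree is gamma rho (9); add gamma.
Step 7: cheapest edge leaving the tree is eta gamma (3); add eta.
Vertex order: alpha, mu, beta, rho, theta, delta, gamma, eta. The 3rd vertex is beta.

beta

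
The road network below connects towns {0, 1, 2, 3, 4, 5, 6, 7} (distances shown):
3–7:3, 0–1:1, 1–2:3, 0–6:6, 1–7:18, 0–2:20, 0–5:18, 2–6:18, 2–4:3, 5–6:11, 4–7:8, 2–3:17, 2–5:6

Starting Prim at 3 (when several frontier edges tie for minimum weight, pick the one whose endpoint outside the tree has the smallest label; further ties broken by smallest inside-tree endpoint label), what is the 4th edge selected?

Prim, starting at 3.
Step 1: frontier [3–7 3, 2–3 17] → take 3–7 (3); add 7.
Step 2: frontier [2–3 17, 4–7 8, 1–7 18] → take 4–7 (8); add 4.
Step 3: frontier [2–3 17, 2–4 3, 1–7 18] → take 2–4 (3); add 2.
Step 4: frontier [1–2 3, 2–5 6, 2–6 18, 0–2 20, 1–7 18] → take 1–2 (3); add 1.
Step 5: frontier [0–1 1, 2–5 6, 2–6 18, 0–2 20] → take 0–1 (1); add 0.
Step 6: frontier [0–6 6, 0–5 18, 2–5 6, 2–6 18] → take 2–5 (6); add 5.
Step 7: frontier [0–6 6, 2–6 18, 5–6 11] → take 0–6 (6); add 6.
The 4th edge added is 1–2.

1-2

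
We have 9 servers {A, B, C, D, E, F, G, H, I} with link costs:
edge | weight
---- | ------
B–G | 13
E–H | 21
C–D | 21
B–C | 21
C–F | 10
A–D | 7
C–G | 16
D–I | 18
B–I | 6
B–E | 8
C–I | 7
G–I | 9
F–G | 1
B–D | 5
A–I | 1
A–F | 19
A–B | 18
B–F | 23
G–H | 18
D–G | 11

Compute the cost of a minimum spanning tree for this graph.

55

Kruskal: consider edges lightest-first.
A–I (1): add — endpoints in different components.
F–G (1): add — endpoints in different components.
B–D (5): add — endpoints in different components.
B–I (6): add — endpoints in different components.
A–D (7): skip — A and D already connected.
C–I (7): add — endpoints in different components.
B–E (8): add — endpoints in different components.
G–I (9): add — endpoints in different components.
C–F (10): skip — C and F already connected.
D–G (11): skip — D and G already connected.
B–G (13): skip — B and G already connected.
C–G (16): skip — C and G already connected.
A–B (18): skip — A and B already connected.
D–I (18): skip — D and I already connected.
G–H (18): add — endpoints in different components.
MST edges: A–I, F–G, B–D, B–I, C–I, B–E, G–I, G–H; total weight 1+1+5+6+7+8+9+18 = 55.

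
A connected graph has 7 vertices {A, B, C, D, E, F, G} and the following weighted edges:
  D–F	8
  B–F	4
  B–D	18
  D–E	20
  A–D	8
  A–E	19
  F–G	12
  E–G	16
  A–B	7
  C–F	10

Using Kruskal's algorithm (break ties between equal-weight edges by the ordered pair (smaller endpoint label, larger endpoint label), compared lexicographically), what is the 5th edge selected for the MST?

F-G

Kruskal: consider edges lightest-first.
B–F (4): add. Components now {A} {B,F} {C} {D} {E} {G}
A–B (7): add. Components now {A,B,F} {C} {D} {E} {G}
A–D (8): add. Components now {A,B,D,F} {C} {E} {G}
D–F (8): skip — D and F already connected.
C–F (10): add. Components now {A,B,C,D,F} {E} {G}
F–G (12): add. Components now {A,B,C,D,F,G} {E}
E–G (16): add. Components now {A,B,C,D,E,F,G}
The 5th edge added is F–G.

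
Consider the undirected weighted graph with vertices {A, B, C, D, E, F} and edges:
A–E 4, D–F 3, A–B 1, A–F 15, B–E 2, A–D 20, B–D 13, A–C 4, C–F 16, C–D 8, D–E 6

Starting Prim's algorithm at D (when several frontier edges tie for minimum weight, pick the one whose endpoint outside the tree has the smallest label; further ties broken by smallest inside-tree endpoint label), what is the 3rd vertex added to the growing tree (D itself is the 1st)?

Grow the tree from D using Prim:
Step 1: cheapest edge leaving the tree is D–F (3); add F.
Step 2: cheapest edge leaving the tree is D–E (6); add E.
Step 3: cheapest edge leaving the tree is B–E (2); add B.
Step 4: cheapest edge leaving the tree is A–B (1); add A.
Step 5: cheapest edge leaving the tree is A–C (4); add C.
Vertex order: D, F, E, B, A, C. The 3rd vertex is E.

E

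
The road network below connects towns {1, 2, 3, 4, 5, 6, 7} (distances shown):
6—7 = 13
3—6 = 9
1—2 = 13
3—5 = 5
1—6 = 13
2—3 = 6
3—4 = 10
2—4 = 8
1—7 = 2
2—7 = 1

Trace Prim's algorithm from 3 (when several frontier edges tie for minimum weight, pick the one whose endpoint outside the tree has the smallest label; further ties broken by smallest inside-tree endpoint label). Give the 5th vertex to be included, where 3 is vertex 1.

Grow the tree from 3 using Prim:
Step 1: cheapest edge leaving the tree is 3—5 (5); add 5.
Step 2: cheapest edge leaving the tree is 2—3 (6); add 2.
Step 3: cheapest edge leaving the tree is 2—7 (1); add 7.
Step 4: cheapest edge leaving the tree is 1—7 (2); add 1.
Step 5: cheapest edge leaving the tree is 2—4 (8); add 4.
Step 6: cheapest edge leaving the tree is 3—6 (9); add 6.
Vertex order: 3, 5, 2, 7, 1, 4, 6. The 5th vertex is 1.

1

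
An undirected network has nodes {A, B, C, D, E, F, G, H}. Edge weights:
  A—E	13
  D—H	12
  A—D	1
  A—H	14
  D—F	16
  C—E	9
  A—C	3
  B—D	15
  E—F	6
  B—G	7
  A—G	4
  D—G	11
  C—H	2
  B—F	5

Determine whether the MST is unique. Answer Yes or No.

Yes

Kruskal: consider edges lightest-first.
A—D (1): add — endpoints in different components.
C—H (2): add — endpoints in different components.
A—C (3): add — endpoints in different components.
A—G (4): add — endpoints in different components.
B—F (5): add — endpoints in different components.
E—F (6): add — endpoints in different components.
B—G (7): add — endpoints in different components.
Every non-tree edge has weight strictly greater than the heaviest edge on the tree path between its endpoints, so the MST is unique.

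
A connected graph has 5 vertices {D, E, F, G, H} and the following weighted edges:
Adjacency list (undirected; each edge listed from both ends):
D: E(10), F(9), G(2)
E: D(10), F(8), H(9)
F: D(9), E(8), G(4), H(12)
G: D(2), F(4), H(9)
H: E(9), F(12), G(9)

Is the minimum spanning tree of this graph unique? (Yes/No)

No

Sort edges by weight, then run Kruskal:
D—G (2): add. Components now {D,G} {E} {F} {H}
F—G (4): add. Components now {D,F,G} {E} {H}
E—F (8): add. Components now {D,E,F,G} {H}
D—F (9): skip — D and F already connected.
E—H (9): add. Components now {D,E,F,G,H}
Non-tree edge G—H has weight 9, equal to the heaviest edge on its tree cycle — swapping gives another MST of the same weight. Not unique.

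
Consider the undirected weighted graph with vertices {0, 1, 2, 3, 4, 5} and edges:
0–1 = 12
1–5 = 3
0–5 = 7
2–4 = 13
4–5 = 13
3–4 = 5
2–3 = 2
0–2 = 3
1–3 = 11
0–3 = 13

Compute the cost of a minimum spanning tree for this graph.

Kruskal's algorithm — process edges by increasing weight (ties by edge label):
2–3 (2): add — endpoints in different components.
0–2 (3): add — endpoints in different components.
1–5 (3): add — endpoints in different components.
3–4 (5): add — endpoints in different components.
0–5 (7): add — endpoints in different components.
MST edges: 2–3, 0–2, 1–5, 3–4, 0–5; total weight 2+3+3+5+7 = 20.

20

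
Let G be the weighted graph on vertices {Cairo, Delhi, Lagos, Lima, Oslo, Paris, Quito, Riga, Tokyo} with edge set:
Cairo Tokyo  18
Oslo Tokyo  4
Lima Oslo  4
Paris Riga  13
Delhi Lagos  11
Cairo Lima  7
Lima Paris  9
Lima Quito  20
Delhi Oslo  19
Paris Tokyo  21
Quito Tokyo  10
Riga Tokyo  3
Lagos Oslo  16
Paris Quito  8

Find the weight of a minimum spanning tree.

62

Prim's algorithm from Riga:
Step 1: frontier [Riga Tokyo 3, Paris Riga 13] → take Riga Tokyo (3); add Tokyo.
Step 2: frontier [Paris Riga 13, Oslo Tokyo 4, Quito Tokyo 10, Cairo Tokyo 18, Paris Tokyo 21] → take Oslo Tokyo (4); add Oslo.
Step 3: frontier [Lima Oslo 4, Lagos Oslo 16, Delhi Oslo 19, Paris Riga 13, Quito Tokyo 10, Cairo Tokyo 18, Paris Tokyo 21] → take Lima Oslo (4); add Lima.
Step 4: frontier [Cairo Lima 7, Lima Paris 9, Lima Quito 20, Lagos Oslo 16, Delhi Oslo 19, Paris Riga 13, Quito Tokyo 10, Cairo Tokyo 18, Paris Tokyo 21] → take Cairo Lima (7); add Cairo.
Step 5: frontier [Lima Paris 9, Lima Quito 20, Lagos Oslo 16, Delhi Oslo 19, Paris Riga 13, Quito Tokyo 10, Paris Tokyo 21] → take Lima Paris (9); add Paris.
Step 6: frontier [Lima Quito 20, Lagos Oslo 16, Delhi Oslo 19, Paris Quito 8, Quito Tokyo 10] → take Paris Quito (8); add Quito.
Step 7: frontier [Lagos Oslo 16, Delhi Oslo 19] → take Lagos Oslo (16); add Lagos.
Step 8: frontier [Delhi Lagos 11, Delhi Oslo 19] → take Delhi Lagos (11); add Delhi.
MST edges: Riga Tokyo, Oslo Tokyo, Lima Oslo, Cairo Lima, Lima Paris, Paris Quito, Lagos Oslo, Delhi Lagos; total weight 3+4+4+7+9+8+16+11 = 62.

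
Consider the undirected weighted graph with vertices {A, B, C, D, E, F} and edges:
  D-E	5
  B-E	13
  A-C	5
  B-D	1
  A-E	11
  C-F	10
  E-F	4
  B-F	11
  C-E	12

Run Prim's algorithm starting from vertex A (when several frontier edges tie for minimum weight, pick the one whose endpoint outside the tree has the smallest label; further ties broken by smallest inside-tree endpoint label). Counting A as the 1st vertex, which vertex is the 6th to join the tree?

Prim, starting at A.
Step 1: frontier [A-C 5, A-E 11] → take A-C (5); add C.
Step 2: frontier [A-E 11, C-F 10, C-E 12] → take C-F (10); add F.
Step 3: frontier [A-E 11, C-E 12, E-F 4, B-F 11] → take E-F (4); add E.
Step 4: frontier [D-E 5, B-E 13, B-F 11] → take D-E (5); add D.
Step 5: frontier [B-D 1, B-E 13, B-F 11] → take B-D (1); add B.
Vertex order: A, C, F, E, D, B. The 6th vertex is B.

B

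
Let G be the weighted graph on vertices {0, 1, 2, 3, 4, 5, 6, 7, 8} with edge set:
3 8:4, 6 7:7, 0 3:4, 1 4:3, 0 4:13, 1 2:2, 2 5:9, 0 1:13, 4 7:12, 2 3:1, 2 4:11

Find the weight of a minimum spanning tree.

42

Kruskal: consider edges lightest-first.
2 3 (1): add — endpoints in different components.
1 2 (2): add — endpoints in different components.
1 4 (3): add — endpoints in different components.
0 3 (4): add — endpoints in different components.
3 8 (4): add — endpoints in different components.
6 7 (7): add — endpoints in different components.
2 5 (9): add — endpoints in different components.
2 4 (11): skip — 2 and 4 already connected.
4 7 (12): add — endpoints in different components.
MST edges: 2 3, 1 2, 1 4, 0 3, 3 8, 6 7, 2 5, 4 7; total weight 1+2+3+4+4+7+9+12 = 42.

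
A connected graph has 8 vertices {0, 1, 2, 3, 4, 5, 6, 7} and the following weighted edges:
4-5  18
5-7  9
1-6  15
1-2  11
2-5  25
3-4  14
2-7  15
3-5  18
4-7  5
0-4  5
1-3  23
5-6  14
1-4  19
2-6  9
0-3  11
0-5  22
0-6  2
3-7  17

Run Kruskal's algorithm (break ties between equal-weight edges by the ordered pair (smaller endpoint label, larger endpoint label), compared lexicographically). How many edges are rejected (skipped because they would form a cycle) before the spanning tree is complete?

Sort edges by weight, then run Kruskal:
0-6 (2): add — endpoints in different components.
0-4 (5): add — endpoints in different components.
4-7 (5): add — endpoints in different components.
2-6 (9): add — endpoints in different components.
5-7 (9): add — endpoints in different components.
0-3 (11): add — endpoints in different components.
1-2 (11): add — endpoints in different components.
Edges rejected before the tree was complete: 0.

0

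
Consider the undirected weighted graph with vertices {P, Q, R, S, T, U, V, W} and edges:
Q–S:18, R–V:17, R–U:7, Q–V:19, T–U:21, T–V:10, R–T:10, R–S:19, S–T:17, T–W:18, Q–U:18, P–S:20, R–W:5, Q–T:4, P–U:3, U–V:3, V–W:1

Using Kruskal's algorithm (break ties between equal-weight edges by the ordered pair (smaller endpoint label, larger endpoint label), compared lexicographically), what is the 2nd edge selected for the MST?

P-U

Kruskal's algorithm — process edges by increasing weight (ties by edge label):
V–W (1): add — endpoints in different components.
P–U (3): add — endpoints in different components.
U–V (3): add — endpoints in different components.
Q–T (4): add — endpoints in different components.
R–W (5): add — endpoints in different components.
R–U (7): skip — R and U already connected.
R–T (10): add — endpoints in different components.
T–V (10): skip — V and T already connected.
R–V (17): skip — V and R already connected.
S–T (17): add — endpoints in different components.
The 2nd edge added is P–U.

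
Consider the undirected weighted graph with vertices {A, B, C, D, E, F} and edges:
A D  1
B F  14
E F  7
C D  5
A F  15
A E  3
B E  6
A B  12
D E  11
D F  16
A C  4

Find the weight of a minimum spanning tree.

21

Grow the tree from C using Prim:
Step 1: frontier [A C 4, C D 5] → take A C (4); add A.
Step 2: frontier [A D 1, A E 3, A B 12, A F 15, C D 5] → take A D (1); add D.
Step 3: frontier [A E 3, A B 12, A F 15, D E 11, D F 16] → take A E (3); add E.
Step 4: frontier [A B 12, A F 15, D F 16, B E 6, E F 7] → take B E (6); add B.
Step 5: frontier [A F 15, B F 14, D F 16, E F 7] → take E F (7); add F.
MST edges: A C, A D, A E, B E, E F; total weight 4+1+3+6+7 = 21.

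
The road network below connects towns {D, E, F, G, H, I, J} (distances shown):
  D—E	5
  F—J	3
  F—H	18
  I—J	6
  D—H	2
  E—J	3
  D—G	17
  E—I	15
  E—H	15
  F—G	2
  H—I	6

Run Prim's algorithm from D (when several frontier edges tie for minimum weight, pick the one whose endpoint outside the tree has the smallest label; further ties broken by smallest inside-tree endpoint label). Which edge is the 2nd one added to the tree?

Prim, starting at D.
Step 1: cheapest edge leaving the tree is D—H (2); add H.
Step 2: cheapest edge leaving the tree is D—E (5); add E.
Step 3: cheapest edge leaving the tree is E—J (3); add J.
Step 4: cheapest edge leaving the tree is F—J (3); add F.
Step 5: cheapest edge leaving the tree is F—G (2); add G.
Step 6: cheapest edge leaving the tree is H—I (6); add I.
The 2nd edge added is D—E.

D-E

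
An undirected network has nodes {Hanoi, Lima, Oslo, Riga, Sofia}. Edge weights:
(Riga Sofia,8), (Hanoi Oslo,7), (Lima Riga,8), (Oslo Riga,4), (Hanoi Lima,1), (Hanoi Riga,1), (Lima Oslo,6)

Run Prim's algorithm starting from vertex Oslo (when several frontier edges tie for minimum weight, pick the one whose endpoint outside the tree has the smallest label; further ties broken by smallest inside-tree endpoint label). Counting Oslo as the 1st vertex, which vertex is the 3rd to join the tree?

Prim's algorithm from Oslo:
Step 1: frontier [Oslo Riga 4, Lima Oslo 6, Hanoi Oslo 7] → take Oslo Riga (4); add Riga.
Step 2: frontier [Lima Oslo 6, Hanoi Oslo 7, Hanoi Riga 1, Lima Riga 8, Riga Sofia 8] → take Hanoi Riga (1); add Hanoi.
Step 3: frontier [Hanoi Lima 1, Lima Oslo 6, Lima Riga 8, Riga Sofia 8] → take Hanoi Lima (1); add Lima.
Step 4: frontier [Riga Sofia 8] → take Riga Sofia (8); add Sofia.
Vertex order: Oslo, Riga, Hanoi, Lima, Sofia. The 3rd vertex is Hanoi.

Hanoi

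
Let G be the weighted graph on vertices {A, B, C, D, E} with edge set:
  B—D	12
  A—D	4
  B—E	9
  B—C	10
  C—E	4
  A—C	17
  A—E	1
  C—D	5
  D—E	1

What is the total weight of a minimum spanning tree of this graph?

Sort edges by weight, then run Kruskal:
A—E (1): add. Components now {A,E} {B} {C} {D}
D—E (1): add. Components now {A,D,E} {B} {C}
A—D (4): skip — A and D already connected.
C—E (4): add. Components now {A,C,D,E} {B}
C—D (5): skip — C and D already connected.
B—E (9): add. Components now {A,B,C,D,E}
MST edges: A—E, D—E, C—E, B—E; total weight 1+1+4+9 = 15.

15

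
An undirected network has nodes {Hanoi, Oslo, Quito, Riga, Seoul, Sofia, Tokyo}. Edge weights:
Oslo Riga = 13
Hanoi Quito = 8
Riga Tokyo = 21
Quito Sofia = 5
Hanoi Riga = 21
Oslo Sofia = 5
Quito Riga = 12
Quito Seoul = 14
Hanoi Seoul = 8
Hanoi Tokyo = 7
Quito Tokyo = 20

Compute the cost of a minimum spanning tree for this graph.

Kruskal's algorithm — process edges by increasing weight (ties by edge label):
Oslo Sofia (5): add. Components now {Oslo,Sofia} {Tokyo} {Seoul} {Riga} {Hanoi} {Quito}
Quito Sofia (5): add. Components now {Oslo,Quito,Sofia} {Tokyo} {Seoul} {Riga} {Hanoi}
Hanoi Tokyo (7): add. Components now {Oslo,Quito,Sofia} {Hanoi,Tokyo} {Seoul} {Riga}
Hanoi Quito (8): add. Components now {Hanoi,Oslo,Quito,Sofia,Tokyo} {Seoul} {Riga}
Hanoi Seoul (8): add. Components now {Hanoi,Oslo,Quito,Seoul,Sofia,Tokyo} {Riga}
Quito Riga (12): add. Components now {Hanoi,Oslo,Quito,Riga,Seoul,Sofia,Tokyo}
MST edges: Oslo Sofia, Quito Sofia, Hanoi Tokyo, Hanoi Quito, Hanoi Seoul, Quito Riga; total weight 5+5+7+8+8+12 = 45.

45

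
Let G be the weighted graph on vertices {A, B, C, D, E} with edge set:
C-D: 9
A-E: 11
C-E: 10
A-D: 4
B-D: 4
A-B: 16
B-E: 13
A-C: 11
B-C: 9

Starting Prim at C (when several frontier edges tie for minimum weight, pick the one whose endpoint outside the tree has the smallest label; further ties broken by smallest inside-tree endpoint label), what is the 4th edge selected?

Grow the tree from C using Prim:
Step 1: cheapest edge leaving the tree is B-C (9); add B.
Step 2: cheapest edge leaving the tree is B-D (4); add D.
Step 3: cheapest edge leaving the tree is A-D (4); add A.
Step 4: cheapest edge leaving the tree is C-E (10); add E.
The 4th edge added is C-E.

C-E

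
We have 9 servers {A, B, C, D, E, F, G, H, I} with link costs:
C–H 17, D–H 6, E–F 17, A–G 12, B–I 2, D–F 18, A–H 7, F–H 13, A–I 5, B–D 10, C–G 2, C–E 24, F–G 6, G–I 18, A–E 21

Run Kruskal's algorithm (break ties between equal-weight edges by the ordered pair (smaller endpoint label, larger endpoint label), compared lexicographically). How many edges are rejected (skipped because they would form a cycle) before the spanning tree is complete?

Sort edges by weight, then run Kruskal:
B–I (2): add — endpoints in different components.
C–G (2): add — endpoints in different components.
A–I (5): add — endpoints in different components.
D–H (6): add — endpoints in different components.
F–G (6): add — endpoints in different components.
A–H (7): add — endpoints in different components.
B–D (10): skip — B and D already connected.
A–G (12): add — endpoints in different components.
F–H (13): skip — F and H already connected.
C–H (17): skip — C and H already connected.
E–F (17): add — endpoints in different components.
Edges rejected before the tree was complete: 3.

3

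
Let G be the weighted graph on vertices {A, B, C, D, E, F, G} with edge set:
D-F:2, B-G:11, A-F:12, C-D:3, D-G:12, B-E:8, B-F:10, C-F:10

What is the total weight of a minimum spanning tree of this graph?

46

Kruskal's algorithm — process edges by increasing weight (ties by edge label):
D-F (2): add — endpoints in different components.
C-D (3): add — endpoints in different components.
B-E (8): add — endpoints in different components.
B-F (10): add — endpoints in different components.
C-F (10): skip — C and F already connected.
B-G (11): add — endpoints in different components.
A-F (12): add — endpoints in different components.
MST edges: D-F, C-D, B-E, B-F, B-G, A-F; total weight 2+3+8+10+11+12 = 46.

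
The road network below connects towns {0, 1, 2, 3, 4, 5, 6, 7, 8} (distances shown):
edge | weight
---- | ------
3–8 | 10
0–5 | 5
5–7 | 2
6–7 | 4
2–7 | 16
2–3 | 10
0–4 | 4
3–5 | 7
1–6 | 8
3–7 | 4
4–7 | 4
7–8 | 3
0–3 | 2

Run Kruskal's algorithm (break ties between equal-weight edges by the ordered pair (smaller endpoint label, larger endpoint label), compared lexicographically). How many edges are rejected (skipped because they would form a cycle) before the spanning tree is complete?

Sort edges by weight, then run Kruskal:
0–3 (2): add — endpoints in different components.
5–7 (2): add — endpoints in different components.
7–8 (3): add — endpoints in different components.
0–4 (4): add — endpoints in different components.
3–7 (4): add — endpoints in different components.
4–7 (4): skip — 4 and 7 already connected.
6–7 (4): add — endpoints in different components.
0–5 (5): skip — 0 and 5 already connected.
3–5 (7): skip — 3 and 5 already connected.
1–6 (8): add — endpoints in different components.
2–3 (10): add — endpoints in different components.
Edges rejected before the tree was complete: 3.

3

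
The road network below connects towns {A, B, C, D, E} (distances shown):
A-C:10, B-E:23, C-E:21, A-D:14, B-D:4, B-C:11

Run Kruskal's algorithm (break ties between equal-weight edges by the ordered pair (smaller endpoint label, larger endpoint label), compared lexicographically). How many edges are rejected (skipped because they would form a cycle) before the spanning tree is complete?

Kruskal: consider edges lightest-first.
B-D (4): add — endpoints in different components.
A-C (10): add — endpoints in different components.
B-C (11): add — endpoints in different components.
A-D (14): skip — A and D already connected.
C-E (21): add — endpoints in different components.
Edges rejected before the tree was complete: 1.

1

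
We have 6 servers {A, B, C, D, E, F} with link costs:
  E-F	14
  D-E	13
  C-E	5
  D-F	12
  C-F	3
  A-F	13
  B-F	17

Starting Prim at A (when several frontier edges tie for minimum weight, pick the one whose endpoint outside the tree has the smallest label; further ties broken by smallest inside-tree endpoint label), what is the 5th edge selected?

B-F

Prim, starting at A.
Step 1: frontier [A-F 13] → take A-F (13); add F.
Step 2: frontier [C-F 3, D-F 12, E-F 14, B-F 17] → take C-F (3); add C.
Step 3: frontier [C-E 5, D-F 12, E-F 14, B-F 17] → take C-E (5); add E.
Step 4: frontier [D-E 13, D-F 12, B-F 17] → take D-F (12); add D.
Step 5: frontier [B-F 17] → take B-F (17); add B.
The 5th edge added is B-F.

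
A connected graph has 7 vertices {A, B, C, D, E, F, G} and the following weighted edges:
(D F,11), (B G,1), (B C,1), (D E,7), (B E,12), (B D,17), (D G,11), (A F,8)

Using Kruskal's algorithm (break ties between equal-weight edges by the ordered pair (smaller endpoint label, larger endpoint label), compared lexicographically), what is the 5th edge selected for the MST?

D-F

Kruskal: consider edges lightest-first.
B C (1): add — endpoints in different components.
B G (1): add — endpoints in different components.
D E (7): add — endpoints in different components.
A F (8): add — endpoints in different components.
D F (11): add — endpoints in different components.
D G (11): add — endpoints in different components.
The 5th edge added is D F.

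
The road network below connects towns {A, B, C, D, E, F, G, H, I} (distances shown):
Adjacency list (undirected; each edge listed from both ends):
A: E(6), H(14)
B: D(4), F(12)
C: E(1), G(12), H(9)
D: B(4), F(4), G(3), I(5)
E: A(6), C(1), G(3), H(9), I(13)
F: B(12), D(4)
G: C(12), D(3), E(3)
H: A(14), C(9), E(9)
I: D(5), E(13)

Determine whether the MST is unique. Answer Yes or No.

No

Kruskal: consider edges lightest-first.
C E (1): add — endpoints in different components.
D G (3): add — endpoints in different components.
E G (3): add — endpoints in different components.
B D (4): add — endpoints in different components.
D F (4): add — endpoints in different components.
D I (5): add — endpoints in different components.
A E (6): add — endpoints in different components.
C H (9): add — endpoints in different components.
Non-tree edge E H has weight 9, equal to the heaviest edge on its tree cycle — swapping gives another MST of the same weight. Not unique.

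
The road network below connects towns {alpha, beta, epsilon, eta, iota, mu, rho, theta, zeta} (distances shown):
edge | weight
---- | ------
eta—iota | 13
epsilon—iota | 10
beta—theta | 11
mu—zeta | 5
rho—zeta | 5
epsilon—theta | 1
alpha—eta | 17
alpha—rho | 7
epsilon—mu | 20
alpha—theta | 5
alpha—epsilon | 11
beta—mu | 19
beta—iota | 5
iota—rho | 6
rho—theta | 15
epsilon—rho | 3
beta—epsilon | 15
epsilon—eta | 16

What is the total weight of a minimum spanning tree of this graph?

43

Prim's algorithm from rho:
Step 1: cheapest edge leaving the tree is epsilon—rho (3); add epsilon.
Step 2: cheapest edge leaving the tree is epsilon—theta (1); add theta.
Step 3: cheapest edge leaving the tree is alpha—theta (5); add alpha.
Step 4: cheapest edge leaving the tree is rho—zeta (5); add zeta.
Step 5: cheapest edge leaving the tree is mu—zeta (5); add mu.
Step 6: cheapest edge leaving the tree is iota—rho (6); add iota.
Step 7: cheapest edge leaving the tree is beta—iota (5); add beta.
Step 8: cheapest edge leaving the tree is eta—iota (13); add eta.
MST edges: epsilon—rho, epsilon—theta, alpha—theta, rho—zeta, mu—zeta, iota—rho, beta—iota, eta—iota; total weight 3+1+5+5+5+6+5+13 = 43.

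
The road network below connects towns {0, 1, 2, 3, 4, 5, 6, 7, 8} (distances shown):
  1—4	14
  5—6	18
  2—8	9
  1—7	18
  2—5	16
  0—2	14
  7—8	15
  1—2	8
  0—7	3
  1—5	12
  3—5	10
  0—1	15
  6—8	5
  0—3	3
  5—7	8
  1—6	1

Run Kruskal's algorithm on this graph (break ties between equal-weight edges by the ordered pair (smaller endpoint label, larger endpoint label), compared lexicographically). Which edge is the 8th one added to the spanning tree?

1-4

Kruskal's algorithm — process edges by increasing weight (ties by edge label):
1—6 (1): add — endpoints in different components.
0—3 (3): add — endpoints in different components.
0—7 (3): add — endpoints in different components.
6—8 (5): add — endpoints in different components.
1—2 (8): add — endpoints in different components.
5—7 (8): add — endpoints in different components.
2—8 (9): skip — 2 and 8 already connected.
3—5 (10): skip — 3 and 5 already connected.
1—5 (12): add — endpoints in different components.
0—2 (14): skip — 0 and 2 already connected.
1—4 (14): add — endpoints in different components.
The 8th edge added is 1—4.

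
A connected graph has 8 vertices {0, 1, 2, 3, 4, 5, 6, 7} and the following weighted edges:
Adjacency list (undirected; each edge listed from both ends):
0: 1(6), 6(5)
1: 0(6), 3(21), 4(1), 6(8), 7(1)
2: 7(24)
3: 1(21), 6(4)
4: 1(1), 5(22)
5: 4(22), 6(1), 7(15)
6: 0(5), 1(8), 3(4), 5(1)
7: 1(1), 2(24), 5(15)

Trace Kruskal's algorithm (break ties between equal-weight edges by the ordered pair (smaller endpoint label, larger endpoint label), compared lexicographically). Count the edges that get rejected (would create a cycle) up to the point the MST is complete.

Kruskal's algorithm — process edges by increasing weight (ties by edge label):
1—4 (1): add — endpoints in different components.
1—7 (1): add — endpoints in different components.
5—6 (1): add — endpoints in different components.
3—6 (4): add — endpoints in different components.
0—6 (5): add — endpoints in different components.
0—1 (6): add — endpoints in different components.
1—6 (8): skip — 1 and 6 already connected.
5—7 (15): skip — 5 and 7 already connected.
1—3 (21): skip — 1 and 3 already connected.
4—5 (22): skip — 4 and 5 already connected.
2—7 (24): add — endpoints in different components.
Edges rejected before the tree was complete: 4.

4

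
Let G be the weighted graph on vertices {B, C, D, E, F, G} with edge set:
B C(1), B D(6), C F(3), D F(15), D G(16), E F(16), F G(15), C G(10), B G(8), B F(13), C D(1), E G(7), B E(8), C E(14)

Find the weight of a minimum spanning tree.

20

Sort edges by weight, then run Kruskal:
B C (1): add — endpoints in different components.
C D (1): add — endpoints in different components.
C F (3): add — endpoints in different components.
B D (6): skip — B and D already connected.
E G (7): add — endpoints in different components.
B E (8): add — endpoints in different components.
MST edges: B C, C D, C F, E G, B E; total weight 1+1+3+7+8 = 20.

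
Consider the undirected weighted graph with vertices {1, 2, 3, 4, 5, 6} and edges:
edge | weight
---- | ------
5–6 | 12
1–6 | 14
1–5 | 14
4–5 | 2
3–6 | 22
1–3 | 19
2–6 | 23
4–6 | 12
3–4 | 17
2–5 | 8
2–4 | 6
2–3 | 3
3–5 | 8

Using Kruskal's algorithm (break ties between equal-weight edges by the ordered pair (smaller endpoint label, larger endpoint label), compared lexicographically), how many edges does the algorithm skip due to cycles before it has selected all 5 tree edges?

Sort edges by weight, then run Kruskal:
4–5 (2): add. Components now {1} {2} {3} {4,5} {6}
2–3 (3): add. Components now {1} {2,3} {4,5} {6}
2–4 (6): add. Components now {1} {2,3,4,5} {6}
2–5 (8): skip — 2 and 5 already connected.
3–5 (8): skip — 3 and 5 already connected.
4–6 (12): add. Components now {1} {2,3,4,5,6}
5–6 (12): skip — 5 and 6 already connected.
1–5 (14): add. Components now {1,2,3,4,5,6}
Edges rejected before the tree was complete: 3.

3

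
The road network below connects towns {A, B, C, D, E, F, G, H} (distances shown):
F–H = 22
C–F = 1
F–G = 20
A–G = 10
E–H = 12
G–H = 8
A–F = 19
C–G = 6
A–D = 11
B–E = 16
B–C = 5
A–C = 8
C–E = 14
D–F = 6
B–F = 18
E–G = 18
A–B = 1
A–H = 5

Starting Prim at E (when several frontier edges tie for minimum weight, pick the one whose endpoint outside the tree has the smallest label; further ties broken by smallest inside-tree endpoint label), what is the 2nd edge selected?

Prim, starting at E.
Step 1: cheapest edge leaving the tree is E–H (12); add H.
Step 2: cheapest edge leaving the tree is A–H (5); add A.
Step 3: cheapest edge leaving the tree is A–B (1); add B.
Step 4: cheapest edge leaving the tree is B–C (5); add C.
Step 5: cheapest edge leaving the tree is C–F (1); add F.
Step 6: cheapest edge leaving the tree is D–F (6); add D.
Step 7: cheapest edge leaving the tree is C–G (6); add G.
The 2nd edge added is A–H.

A-H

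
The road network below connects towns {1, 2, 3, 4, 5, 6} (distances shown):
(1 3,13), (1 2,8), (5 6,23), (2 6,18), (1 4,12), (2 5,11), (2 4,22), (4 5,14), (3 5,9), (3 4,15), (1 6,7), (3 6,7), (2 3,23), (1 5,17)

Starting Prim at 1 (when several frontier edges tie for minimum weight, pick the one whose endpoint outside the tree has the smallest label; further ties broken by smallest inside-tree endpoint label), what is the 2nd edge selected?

3-6

Prim, starting at 1.
Step 1: cheapest edge leaving the tree is 1 6 (7); add 6.
Step 2: cheapest edge leaving the tree is 3 6 (7); add 3.
Step 3: cheapest edge leaving the tree is 1 2 (8); add 2.
Step 4: cheapest edge leaving the tree is 3 5 (9); add 5.
Step 5: cheapest edge leaving the tree is 1 4 (12); add 4.
The 2nd edge added is 3 6.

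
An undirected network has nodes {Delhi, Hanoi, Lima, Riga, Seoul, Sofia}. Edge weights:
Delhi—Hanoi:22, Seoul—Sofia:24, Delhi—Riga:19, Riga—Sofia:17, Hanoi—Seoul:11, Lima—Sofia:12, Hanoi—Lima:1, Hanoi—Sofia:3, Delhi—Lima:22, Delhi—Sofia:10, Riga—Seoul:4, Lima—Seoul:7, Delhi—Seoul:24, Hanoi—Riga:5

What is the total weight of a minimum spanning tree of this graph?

23

Kruskal: consider edges lightest-first.
Hanoi—Lima (1): add — endpoints in different components.
Hanoi—Sofia (3): add — endpoints in different components.
Riga—Seoul (4): add — endpoints in different components.
Hanoi—Riga (5): add — endpoints in different components.
Lima—Seoul (7): skip — Seoul and Lima already connected.
Delhi—Sofia (10): add — endpoints in different components.
MST edges: Hanoi—Lima, Hanoi—Sofia, Riga—Seoul, Hanoi—Riga, Delhi—Sofia; total weight 1+3+4+5+10 = 23.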